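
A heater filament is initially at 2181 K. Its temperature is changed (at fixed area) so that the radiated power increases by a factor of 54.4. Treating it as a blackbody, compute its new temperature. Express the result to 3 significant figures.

P ∝ T⁴, so T₂/T₁ = (P₂/P₁)^(1/4) = (54.4)^(1/4) = 2.71581.
T₂ = 2181 × 2.71581 = 5.92×10³ K.

T₂ ≈ 5.92×10³ K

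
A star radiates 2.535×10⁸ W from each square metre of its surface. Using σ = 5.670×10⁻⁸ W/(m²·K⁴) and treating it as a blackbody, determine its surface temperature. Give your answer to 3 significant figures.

I = σT⁴, so T = (I/σ)^(1/4) = (2.535×10⁸/(5.670×10⁻⁸))^(1/4) = 8.18×10³ K.

T ≈ 8.18×10³ K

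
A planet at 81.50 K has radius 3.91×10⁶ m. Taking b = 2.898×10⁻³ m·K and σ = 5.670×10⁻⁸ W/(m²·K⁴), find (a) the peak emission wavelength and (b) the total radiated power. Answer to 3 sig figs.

λ_max ≈ 35.6 μm; P ≈ 4.81×10¹⁴ W

(a) λ_max = b/T = 2.898×10⁻³/81.50 = 3.556×10⁻⁵ m = 35.6 μm.
Surface area A = 4πR² = 4π(3.91×10⁶ m)² = 1.92116×10¹⁴ m².
(b) P = σAT⁴ = 5.670×10⁻⁸×1.92116×10¹⁴×(81.50)⁴ = 4.81×10¹⁴ W.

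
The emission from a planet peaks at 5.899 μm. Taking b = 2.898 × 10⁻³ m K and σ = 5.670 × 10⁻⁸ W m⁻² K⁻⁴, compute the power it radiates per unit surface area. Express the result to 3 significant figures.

I ≈ 3.30×10³ W/m²

Wien's law: T = b/λ_max = 2.898×10⁻³/5.899×10⁻⁶ = 491.270 K.
Then I = σT⁴ = 5.670×10⁻⁸×(491.270)⁴ = 3.30×10³ W/m².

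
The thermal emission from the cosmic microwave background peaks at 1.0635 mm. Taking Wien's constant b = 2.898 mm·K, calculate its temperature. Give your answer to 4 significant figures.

T ≈ 2.725 K

Wien's law gives T = b/λ_max = (2.898×10⁻³ m·K)/(1.0635×10⁻³ m) = 2.725 K.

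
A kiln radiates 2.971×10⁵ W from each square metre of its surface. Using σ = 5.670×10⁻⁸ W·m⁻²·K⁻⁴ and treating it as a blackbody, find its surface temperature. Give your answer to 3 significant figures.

T ≈ 1.51×10³ K

I = σT⁴, so T = (I/σ)^(1/4) = (2.971×10⁵/(5.670×10⁻⁸))^(1/4) = 1.51×10³ K.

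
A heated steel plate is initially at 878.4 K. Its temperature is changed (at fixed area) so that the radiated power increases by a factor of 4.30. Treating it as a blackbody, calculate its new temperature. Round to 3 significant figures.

P ∝ T⁴, so T₂/T₁ = (P₂/P₁)^(1/4) = (4.30)^(1/4) = 1.44002.
T₂ = 878.4 × 1.44002 = 1.26×10³ K.

T₂ ≈ 1.26×10³ K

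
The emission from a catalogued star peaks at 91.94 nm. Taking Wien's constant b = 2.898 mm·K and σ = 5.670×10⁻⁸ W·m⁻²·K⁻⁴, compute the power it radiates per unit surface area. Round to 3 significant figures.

Wien's law: T = b/λ_max = 2.898×10⁻³/9.194×10⁻⁸ = 31520.6 K.
Then I = σT⁴ = 5.670×10⁻⁸×(31520.6)⁴ = 5.60×10¹⁰ W/m².

I ≈ 5.60×10¹⁰ W/m²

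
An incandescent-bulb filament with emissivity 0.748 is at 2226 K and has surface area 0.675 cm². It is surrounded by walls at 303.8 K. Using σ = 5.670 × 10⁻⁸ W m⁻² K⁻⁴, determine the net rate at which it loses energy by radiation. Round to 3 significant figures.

Net loss ≈ 70.3 W

Area A = 0.675 cm² = 6.75×10⁻⁵ m².
Net radiated power P_net = εσA(T⁴ − T₀⁴) = 0.748×5.670×10⁻⁸×6.75×10⁻⁵×(2226⁴ − 303.8⁴).
T⁴ − T₀⁴ = 2.45528×10¹³ − 8.51826×10⁹ = 2.45443×10¹³ K⁴, so P_net = 70.3 W.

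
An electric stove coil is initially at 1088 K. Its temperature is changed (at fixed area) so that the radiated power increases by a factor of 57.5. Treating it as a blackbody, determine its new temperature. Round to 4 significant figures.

T₂ ≈ 2996 K

P ∝ T⁴, so T₂/T₁ = (P₂/P₁)^(1/4) = (57.5)^(1/4) = 2.75370.
T₂ = 1088 × 2.75370 = 2996 K.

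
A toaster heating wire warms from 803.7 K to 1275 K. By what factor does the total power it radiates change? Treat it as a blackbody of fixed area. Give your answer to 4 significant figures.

P ∝ T⁴, so P₂/P₁ = (T₂/T₁)⁴ = (1275/803.7)⁴ = (1.58641)⁴ = 6.334.

P₂/P₁ ≈ 6.334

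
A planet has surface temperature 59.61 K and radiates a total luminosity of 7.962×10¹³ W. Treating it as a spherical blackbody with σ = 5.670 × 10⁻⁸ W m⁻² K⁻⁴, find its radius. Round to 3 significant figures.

L = 4πR²σT⁴ ⇒ R = √(L/(4πσT⁴)).
σT⁴ = 0.715912 W/m², so R = √(7.962×10¹³/(4π×0.715912)) = 2.97×10⁶ m.

R ≈ 2.97×10⁶ m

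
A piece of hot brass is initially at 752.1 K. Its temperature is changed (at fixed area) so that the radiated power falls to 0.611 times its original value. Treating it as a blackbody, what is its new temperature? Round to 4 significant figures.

P ∝ T⁴, so T₂/T₁ = (P₂/P₁)^(1/4) = (0.611)^(1/4) = 0.884118.
T₂ = 752.1 × 0.884118 = 664.9 K.

T₂ ≈ 664.9 K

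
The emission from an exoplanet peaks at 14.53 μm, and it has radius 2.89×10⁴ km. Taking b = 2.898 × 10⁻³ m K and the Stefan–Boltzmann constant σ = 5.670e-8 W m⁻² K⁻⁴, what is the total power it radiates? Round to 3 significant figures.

Wien's law: T = b/λ_max = 2.898×10⁻³/1.453×10⁻⁵ = 199.449 K.
Surface area A = 4πR² = 4π(2.89×10⁷ m)² = 1.04956×10¹⁶ m².
Then P = σAT⁴ = 5.670×10⁻⁸×1.04956×10¹⁶×(199.449)⁴ = 9.42×10¹⁷ W.

P ≈ 9.42×10¹⁷ W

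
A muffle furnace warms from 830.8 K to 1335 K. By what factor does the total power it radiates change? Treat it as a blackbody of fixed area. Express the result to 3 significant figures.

P₂/P₁ ≈ 6.67

P ∝ T⁴, so P₂/P₁ = (T₂/T₁)⁴ = (1335/830.8)⁴ = (1.60688)⁴ = 6.67.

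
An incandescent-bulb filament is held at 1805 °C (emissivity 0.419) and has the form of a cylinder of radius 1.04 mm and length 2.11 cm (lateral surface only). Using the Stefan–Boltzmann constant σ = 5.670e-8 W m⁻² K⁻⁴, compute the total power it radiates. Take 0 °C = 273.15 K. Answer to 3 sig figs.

P ≈ 61.1 W

T = 1805 °C + 273.15 = 2078.15 K.
Lateral area A = 2πrL = 2π×1.04×10⁻³×0.0211 = 1.37878×10⁻⁴ m².
P = εσAT⁴ = 0.419 × 5.670×10⁻⁸ × 1.37878×10⁻⁴ × (2078.15)⁴ = 61.1 W.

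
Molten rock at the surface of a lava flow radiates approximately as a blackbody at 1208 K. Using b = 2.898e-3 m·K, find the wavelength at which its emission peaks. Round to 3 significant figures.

λ_max ≈ 2.40×10³ nm

Wien's displacement law: λ_max = b/T = (2.898×10⁻³ m·K)/(1208 K) = 2.399×10⁻⁶ m.
That is 2.40×10³ nm, in the infrared range.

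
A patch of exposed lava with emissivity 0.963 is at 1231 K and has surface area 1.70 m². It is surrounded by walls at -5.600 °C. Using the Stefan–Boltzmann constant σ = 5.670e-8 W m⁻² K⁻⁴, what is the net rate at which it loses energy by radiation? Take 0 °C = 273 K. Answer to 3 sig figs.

Surroundings: T = -5.600 °C + 273 = 267.400 K.
Area A = 1.70 m².
Net radiated power P_net = εσA(T⁴ − T₀⁴) = 0.963×5.670×10⁻⁸×1.70×(1231⁴ − 267.400⁴).
T⁴ − T₀⁴ = 2.29632×10¹² − 5.11264×10⁹ = 2.29121×10¹² K⁴, so P_net = 2.13×10⁵ W.

Net loss ≈ 2.13×10⁵ W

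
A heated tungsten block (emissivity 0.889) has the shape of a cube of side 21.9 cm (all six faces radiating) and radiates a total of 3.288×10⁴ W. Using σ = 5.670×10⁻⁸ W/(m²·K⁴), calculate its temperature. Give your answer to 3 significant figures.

T ≈ 1.23×10³ K

Area A = 6s² = 6×(0.219 m)² = 0.287766 m².
P = εσAT⁴ ⇒ T = (P/(εσA))^(1/4) = (3.288×10⁴/(0.889×5.670×10⁻⁸×0.287766))^(1/4) = 1.23×10³ K.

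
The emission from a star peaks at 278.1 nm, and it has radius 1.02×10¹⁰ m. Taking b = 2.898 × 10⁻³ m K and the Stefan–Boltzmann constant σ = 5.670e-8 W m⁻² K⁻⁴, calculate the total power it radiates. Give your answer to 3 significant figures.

Wien's law: T = b/λ_max = 2.898×10⁻³/2.781×10⁻⁷ = 10420.7 K.
Surface area A = 4πR² = 4π(1.02×10¹⁰ m)² = 1.30741×10²¹ m².
Then P = σAT⁴ = 5.670×10⁻⁸×1.30741×10²¹×(10420.7)⁴ = 8.74×10²⁹ W.

P ≈ 8.74×10²⁹ W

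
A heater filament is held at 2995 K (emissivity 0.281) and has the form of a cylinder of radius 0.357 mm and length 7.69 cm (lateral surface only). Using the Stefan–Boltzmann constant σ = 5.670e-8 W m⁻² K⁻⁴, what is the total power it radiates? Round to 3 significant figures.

Lateral area A = 2πrL = 2π×3.57×10⁻⁴×0.0769 = 1.72494×10⁻⁴ m².
P = εσAT⁴ = 0.281 × 5.670×10⁻⁸ × 1.72494×10⁻⁴ × (2995)⁴ = 221 W.

P ≈ 221 W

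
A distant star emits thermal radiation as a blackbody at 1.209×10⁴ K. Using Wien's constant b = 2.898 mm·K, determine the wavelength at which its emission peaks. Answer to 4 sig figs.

λ_max ≈ 239.7 nm

Wien's displacement law: λ_max = b/T = (2.898×10⁻³ m·K)/(1.209×10⁴ K) = 2.3970×10⁻⁷ m.
That is 239.7 nm, in the ultraviolet range.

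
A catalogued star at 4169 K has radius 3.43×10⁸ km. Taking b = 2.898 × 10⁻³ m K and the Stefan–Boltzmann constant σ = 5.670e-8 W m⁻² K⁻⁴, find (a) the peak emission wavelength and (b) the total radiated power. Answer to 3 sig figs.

λ_max ≈ 0.695 μm; P ≈ 2.53×10³¹ W

(a) λ_max = b/T = 2.898×10⁻³/4169 = 6.951×10⁻⁷ m = 0.695 μm.
Surface area A = 4πR² = 4π(3.43×10¹¹ m)² = 1.47842×10²⁴ m².
(b) P = σAT⁴ = 5.670×10⁻⁸×1.47842×10²⁴×(4169)⁴ = 2.53×10³¹ W.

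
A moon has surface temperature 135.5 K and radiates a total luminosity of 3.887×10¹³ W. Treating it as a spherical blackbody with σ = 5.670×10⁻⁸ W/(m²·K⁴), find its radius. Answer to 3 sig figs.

L = 4πR²σT⁴ ⇒ R = √(L/(4πσT⁴)).
σT⁴ = 19.1135 W/m², so R = √(3.887×10¹³/(4π×19.1135)) = 4.02×10⁵ m.

R ≈ 4.02×10⁵ m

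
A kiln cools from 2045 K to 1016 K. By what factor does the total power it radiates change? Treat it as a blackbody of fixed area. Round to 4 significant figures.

P₂/P₁ ≈ 0.06093

P ∝ T⁴, so P₂/P₁ = (T₂/T₁)⁴ = (1016/2045)⁴ = (0.496822)⁴ = 0.06093.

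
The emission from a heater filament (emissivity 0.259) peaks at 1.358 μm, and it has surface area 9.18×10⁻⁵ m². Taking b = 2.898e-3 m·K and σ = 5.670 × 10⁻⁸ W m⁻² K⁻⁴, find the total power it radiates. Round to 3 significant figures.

P ≈ 28.0 W

Wien's law: T = b/λ_max = 2.898×10⁻³/1.358×10⁻⁶ = 2134.02 K.
Area A = 9.18×10⁻⁵ m².
Then P = εσAT⁴ = 0.259×5.670×10⁻⁸×9.18×10⁻⁵×(2134.02)⁴ = 28.0 W.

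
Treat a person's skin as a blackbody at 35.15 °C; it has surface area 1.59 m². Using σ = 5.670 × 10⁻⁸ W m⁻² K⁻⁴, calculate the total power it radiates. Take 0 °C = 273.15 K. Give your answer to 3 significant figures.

P ≈ 814 W

T = 35.15 °C + 273.15 = 308.30 K.
Area A = 1.59 m².
P = σAT⁴ = 5.670×10⁻⁸ × 1.59 × (308.30)⁴ = 814 W.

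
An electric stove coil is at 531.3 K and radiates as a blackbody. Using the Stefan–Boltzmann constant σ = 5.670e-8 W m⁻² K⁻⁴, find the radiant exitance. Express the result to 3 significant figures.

I ≈ 4.52×10³ W/m²

Stefan–Boltzmann: I = σT⁴ = 5.670×10⁻⁸ × (531.3)⁴ = 4.52×10³ W/m².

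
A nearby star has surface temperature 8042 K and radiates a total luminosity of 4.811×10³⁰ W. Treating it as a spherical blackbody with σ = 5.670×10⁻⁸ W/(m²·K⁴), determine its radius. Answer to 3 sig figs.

R ≈ 4.02×10¹⁰ m

L = 4πR²σT⁴ ⇒ R = √(L/(4πσT⁴)).
σT⁴ = 2.37159×10⁸ W/m², so R = √(4.811×10³⁰/(4π×2.37159×10⁸)) = 4.02×10¹⁰ m.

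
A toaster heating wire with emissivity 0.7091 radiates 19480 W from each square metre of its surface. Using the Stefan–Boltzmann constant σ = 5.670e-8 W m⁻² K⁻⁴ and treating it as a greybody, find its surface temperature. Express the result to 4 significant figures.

I = εσT⁴, so T = (I/εσ)^(1/4) = (19480/(0.7091×5.670×10⁻⁸))^(1/4) = 834.3 K.

T ≈ 834.3 K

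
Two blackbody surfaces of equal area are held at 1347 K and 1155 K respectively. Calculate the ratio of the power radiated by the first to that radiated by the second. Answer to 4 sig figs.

P₁/P₂ ≈ 1.850

With equal areas, P₁/P₂ = (T₁/T₂)⁴ = (1347/1155)⁴ = 1.850.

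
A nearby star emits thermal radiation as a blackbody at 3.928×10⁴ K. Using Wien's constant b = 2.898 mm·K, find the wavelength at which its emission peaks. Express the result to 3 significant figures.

Wien's displacement law: λ_max = b/T = (2.898×10⁻³ m·K)/(3.928×10⁴ K) = 7.378×10⁻⁸ m.
That is 73.8 nm, in the ultraviolet range.

λ_max ≈ 73.8 nm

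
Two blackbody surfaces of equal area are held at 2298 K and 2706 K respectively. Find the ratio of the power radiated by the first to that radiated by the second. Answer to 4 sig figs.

With equal areas, P₁/P₂ = (T₁/T₂)⁴ = (2298/2706)⁴ = 0.5201.

P₁/P₂ ≈ 0.5201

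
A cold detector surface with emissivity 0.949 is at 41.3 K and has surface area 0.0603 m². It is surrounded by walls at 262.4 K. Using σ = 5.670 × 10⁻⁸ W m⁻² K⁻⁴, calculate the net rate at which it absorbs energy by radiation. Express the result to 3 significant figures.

Net gain ≈ 15.4 W

Area A = 0.0603 m².
Net radiated power P_net = εσA(T⁴ − T₀⁴) = 0.949×5.670×10⁻⁸×0.0603×(41.3⁴ − 262.4⁴).
T⁴ − T₀⁴ = 2.90938×10⁶ − 4.74084×10⁹ = -4.73793×10⁹ K⁴, so P_net = -15.4 W — negative, meaning a net gain of 15.4 W.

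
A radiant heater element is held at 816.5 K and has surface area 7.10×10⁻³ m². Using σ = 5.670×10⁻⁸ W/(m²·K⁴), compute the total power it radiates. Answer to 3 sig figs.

P ≈ 179 W

Area A = 7.10×10⁻³ m².
P = σAT⁴ = 5.670×10⁻⁸ × 7.10×10⁻³ × (816.5)⁴ = 179 W.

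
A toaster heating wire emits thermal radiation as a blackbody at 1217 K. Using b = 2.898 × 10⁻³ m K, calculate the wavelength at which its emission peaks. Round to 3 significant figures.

λ_max ≈ 2.38 μm

Wien's displacement law: λ_max = b/T = (2.898×10⁻³ m·K)/(1217 K) = 2.381×10⁻⁶ m.
That is 2.38 μm, in the infrared range.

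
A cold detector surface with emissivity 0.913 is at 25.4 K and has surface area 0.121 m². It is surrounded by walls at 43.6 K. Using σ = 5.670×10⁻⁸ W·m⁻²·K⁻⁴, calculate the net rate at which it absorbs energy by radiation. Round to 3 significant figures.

Net gain ≈ 0.0200 W

Area A = 0.121 m².
Net radiated power P_net = εσA(T⁴ − T₀⁴) = 0.913×5.670×10⁻⁸×0.121×(25.4⁴ − 43.6⁴).
T⁴ − T₀⁴ = 4.16231×10⁵ − 3.61365×10⁶ = -3.19742×10⁶ K⁴, so P_net = -0.0200 W — negative, meaning a net gain of 0.0200 W.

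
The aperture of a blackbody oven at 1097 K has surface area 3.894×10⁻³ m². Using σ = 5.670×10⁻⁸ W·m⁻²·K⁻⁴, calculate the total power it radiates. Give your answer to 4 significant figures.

Area A = 3.894×10⁻³ m².
P = σAT⁴ = 5.670×10⁻⁸ × 3.894×10⁻³ × (1097)⁴ = 319.7 W.

P ≈ 319.7 W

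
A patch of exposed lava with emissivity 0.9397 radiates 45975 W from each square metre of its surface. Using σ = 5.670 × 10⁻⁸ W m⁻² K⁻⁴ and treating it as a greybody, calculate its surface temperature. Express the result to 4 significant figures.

T ≈ 963.8 K

I = εσT⁴, so T = (I/εσ)^(1/4) = (45975/(0.9397×5.670×10⁻⁸))^(1/4) = 963.8 K.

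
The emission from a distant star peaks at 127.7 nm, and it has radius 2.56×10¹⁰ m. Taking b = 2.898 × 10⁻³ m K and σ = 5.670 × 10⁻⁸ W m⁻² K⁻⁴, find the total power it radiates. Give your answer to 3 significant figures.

P ≈ 1.24×10³² W

Wien's law: T = b/λ_max = 2.898×10⁻³/1.277×10⁻⁷ = 22693.8 K.
Surface area A = 4πR² = 4π(2.56×10¹⁰ m)² = 8.23550×10²¹ m².
Then P = σAT⁴ = 5.670×10⁻⁸×8.23550×10²¹×(22693.8)⁴ = 1.24×10³² W.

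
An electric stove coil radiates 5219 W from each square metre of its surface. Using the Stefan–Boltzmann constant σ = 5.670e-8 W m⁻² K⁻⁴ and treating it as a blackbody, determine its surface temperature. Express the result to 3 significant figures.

I = σT⁴, so T = (I/σ)^(1/4) = (5219/(5.670×10⁻⁸))^(1/4) = 551 K.

T ≈ 551 K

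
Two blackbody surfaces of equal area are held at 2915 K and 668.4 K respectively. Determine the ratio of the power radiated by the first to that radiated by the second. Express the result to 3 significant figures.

With equal areas, P₁/P₂ = (T₁/T₂)⁴ = (2915/668.4)⁴ = 362.

P₁/P₂ ≈ 362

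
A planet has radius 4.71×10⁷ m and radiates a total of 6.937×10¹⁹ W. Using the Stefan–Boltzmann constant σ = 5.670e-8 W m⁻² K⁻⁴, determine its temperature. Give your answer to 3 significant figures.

T ≈ 458 K

Surface area A = 4πR² = 4π(4.71×10⁷ m)² = 2.78774×10¹⁶ m².
P = σAT⁴ ⇒ T = (P/(σA))^(1/4) = (6.937×10¹⁹/(5.670×10⁻⁸×2.78774×10¹⁶))^(1/4) = 458 K.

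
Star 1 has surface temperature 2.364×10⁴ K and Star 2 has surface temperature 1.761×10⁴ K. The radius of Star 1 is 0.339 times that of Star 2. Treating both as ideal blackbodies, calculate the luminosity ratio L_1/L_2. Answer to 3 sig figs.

L ∝ R²T⁴, so L_1/L_2 = (R_1/R_2)²(T_1/T_2)⁴ = (0.339)² × (2.364×10⁴/1.761×10⁴)⁴ = 0.114921 × 3.24752 = 0.373.

L_1/L_2 ≈ 0.373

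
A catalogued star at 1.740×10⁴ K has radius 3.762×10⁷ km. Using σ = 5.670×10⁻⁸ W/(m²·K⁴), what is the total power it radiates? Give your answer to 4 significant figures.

Surface area A = 4πR² = 4π(3.762×10¹⁰ m)² = 1.77847×10²² m².
P = σAT⁴ = 5.670×10⁻⁸ × 1.77847×10²² × (1.740×10⁴)⁴ = 9.243×10³¹ W.

P ≈ 9.243×10³¹ W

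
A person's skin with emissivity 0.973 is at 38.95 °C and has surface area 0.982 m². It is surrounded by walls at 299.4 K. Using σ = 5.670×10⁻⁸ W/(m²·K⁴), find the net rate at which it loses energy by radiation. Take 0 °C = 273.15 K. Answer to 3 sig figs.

Net loss ≈ 78.7 W

T = 38.95 °C + 273.15 = 312.10 K.
Area A = 0.982 m².
Net radiated power P_net = εσA(T⁴ − T₀⁴) = 0.973×5.670×10⁻⁸×0.982×(312.10⁴ − 299.4⁴).
T⁴ − T₀⁴ = 9.48801×10⁹ − 8.03539×10⁹ = 1.45262×10⁹ K⁴, so P_net = 78.7 W.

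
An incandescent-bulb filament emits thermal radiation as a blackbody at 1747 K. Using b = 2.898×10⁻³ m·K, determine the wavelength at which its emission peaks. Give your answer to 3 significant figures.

λ_max ≈ 1.66×10³ nm

Wien's displacement law: λ_max = b/T = (2.898×10⁻³ m·K)/(1747 K) = 1.659×10⁻⁶ m.
That is 1.66×10³ nm, in the infrared range.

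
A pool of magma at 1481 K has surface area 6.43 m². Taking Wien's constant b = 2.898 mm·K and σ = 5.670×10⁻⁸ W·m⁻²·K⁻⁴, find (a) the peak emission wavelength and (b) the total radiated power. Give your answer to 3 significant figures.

λ_max ≈ 1.96×10³ nm; P ≈ 1.75×10⁶ W

(a) λ_max = b/T = 2.898×10⁻³/1481 = 1.957×10⁻⁶ m = 1.96×10³ nm.
Area A = 6.43 m².
(b) P = σAT⁴ = 5.670×10⁻⁸×6.43×(1481)⁴ = 1.75×10⁶ W.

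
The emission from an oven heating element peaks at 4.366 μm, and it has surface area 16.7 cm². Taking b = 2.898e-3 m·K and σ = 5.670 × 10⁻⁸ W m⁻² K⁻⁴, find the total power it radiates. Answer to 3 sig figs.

Wien's law: T = b/λ_max = 2.898×10⁻³/4.366×10⁻⁶ = 663.765 K.
Area A = 16.7 cm² = 1.67×10⁻³ m².
Then P = σAT⁴ = 5.670×10⁻⁸×1.67×10⁻³×(663.765)⁴ = 18.4 W.

P ≈ 18.4 W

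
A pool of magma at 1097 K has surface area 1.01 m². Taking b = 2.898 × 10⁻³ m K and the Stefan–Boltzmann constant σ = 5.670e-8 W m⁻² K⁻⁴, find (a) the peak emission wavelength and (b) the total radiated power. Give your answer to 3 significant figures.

(a) λ_max = b/T = 2.898×10⁻³/1097 = 2.642×10⁻⁶ m = 2.64×10³ nm.
Area A = 1.01 m².
(b) P = σAT⁴ = 5.670×10⁻⁸×1.01×(1097)⁴ = 8.29×10⁴ W.

λ_max ≈ 2.64×10³ nm; P ≈ 8.29×10⁴ W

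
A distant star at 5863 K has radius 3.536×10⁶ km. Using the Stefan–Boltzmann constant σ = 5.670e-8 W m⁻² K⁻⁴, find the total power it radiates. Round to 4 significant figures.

P ≈ 1.053×10²⁸ W

Surface area A = 4πR² = 4π(3.536×10⁹ m)² = 1.57121×10²⁰ m².
P = σAT⁴ = 5.670×10⁻⁸ × 1.57121×10²⁰ × (5863)⁴ = 1.053×10²⁸ W.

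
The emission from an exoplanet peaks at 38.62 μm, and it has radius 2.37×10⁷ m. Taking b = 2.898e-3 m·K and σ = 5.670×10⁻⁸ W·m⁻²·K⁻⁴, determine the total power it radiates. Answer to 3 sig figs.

Wien's law: T = b/λ_max = 2.898×10⁻³/3.862×10⁻⁵ = 75.0388 K.
Surface area A = 4πR² = 4π(2.37×10⁷ m)² = 7.05840×10¹⁵ m².
Then P = σAT⁴ = 5.670×10⁻⁸×7.05840×10¹⁵×(75.0388)⁴ = 1.27×10¹⁶ W.

P ≈ 1.27×10¹⁶ W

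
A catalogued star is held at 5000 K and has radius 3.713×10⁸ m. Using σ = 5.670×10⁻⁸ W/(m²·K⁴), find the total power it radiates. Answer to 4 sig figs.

Surface area A = 4πR² = 4π(3.713×10⁸ m)² = 1.73245×10¹⁸ m².
P = σAT⁴ = 5.670×10⁻⁸ × 1.73245×10¹⁸ × (5000)⁴ = 6.139×10²⁵ W.

P ≈ 6.139×10²⁵ W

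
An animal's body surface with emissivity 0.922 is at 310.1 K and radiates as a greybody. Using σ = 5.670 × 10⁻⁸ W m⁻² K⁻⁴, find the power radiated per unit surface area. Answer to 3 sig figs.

Stefan–Boltzmann: I = εσT⁴ = 0.922 × 5.670×10⁻⁸ × (310.1)⁴ = 483 W/m².

I ≈ 483 W/m²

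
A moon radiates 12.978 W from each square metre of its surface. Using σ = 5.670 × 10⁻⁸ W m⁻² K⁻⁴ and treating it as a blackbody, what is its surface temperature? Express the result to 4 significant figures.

T ≈ 123.0 K

I = σT⁴, so T = (I/σ)^(1/4) = (12.978/(5.670×10⁻⁸))^(1/4) = 123.0 K.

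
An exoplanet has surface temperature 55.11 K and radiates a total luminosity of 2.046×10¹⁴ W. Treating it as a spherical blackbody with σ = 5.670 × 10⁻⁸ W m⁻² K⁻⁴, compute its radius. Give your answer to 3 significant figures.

L = 4πR²σT⁴ ⇒ R = √(L/(4πσT⁴)).
σT⁴ = 0.523004 W/m², so R = √(2.046×10¹⁴/(4π×0.523004)) = 5.58×10⁶ m.

R ≈ 5.58×10⁶ m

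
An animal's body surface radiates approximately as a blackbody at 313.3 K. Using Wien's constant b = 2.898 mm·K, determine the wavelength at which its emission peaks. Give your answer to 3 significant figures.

Wien's displacement law: λ_max = b/T = (2.898×10⁻³ m·K)/(313.3 K) = 9.250×10⁻⁶ m.
That is 9.25 μm, in the infrared range.

λ_max ≈ 9.25 μm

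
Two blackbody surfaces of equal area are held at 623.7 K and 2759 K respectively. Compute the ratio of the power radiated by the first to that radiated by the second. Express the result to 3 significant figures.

P₁/P₂ ≈ 2.61×10⁻³

With equal areas, P₁/P₂ = (T₁/T₂)⁴ = (623.7/2759)⁴ = 2.61×10⁻³.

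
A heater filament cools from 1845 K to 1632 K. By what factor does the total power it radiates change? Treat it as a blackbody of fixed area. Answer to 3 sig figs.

P ∝ T⁴, so P₂/P₁ = (T₂/T₁)⁴ = (1632/1845)⁴ = (0.884553)⁴ = 0.612.

P₂/P₁ ≈ 0.612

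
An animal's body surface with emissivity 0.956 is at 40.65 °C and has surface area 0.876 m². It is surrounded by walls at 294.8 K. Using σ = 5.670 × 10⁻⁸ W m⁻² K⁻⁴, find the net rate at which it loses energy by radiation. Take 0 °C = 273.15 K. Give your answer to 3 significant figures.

T = 40.65 °C + 273.15 = 313.80 K.
Area A = 0.876 m².
Net radiated power P_net = εσA(T⁴ − T₀⁴) = 0.956×5.670×10⁻⁸×0.876×(313.80⁴ − 294.8⁴).
T⁴ − T₀⁴ = 9.69643×10⁹ − 7.55283×10⁹ = 2.14360×10⁹ K⁴, so P_net = 102 W.

Net loss ≈ 102 W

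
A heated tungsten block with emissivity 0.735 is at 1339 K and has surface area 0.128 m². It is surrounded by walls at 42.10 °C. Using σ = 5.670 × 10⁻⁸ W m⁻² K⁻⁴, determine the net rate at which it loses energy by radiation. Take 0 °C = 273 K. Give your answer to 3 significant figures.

Surroundings: T = 42.10 °C + 273 = 315.10 K.
Area A = 0.128 m².
Net radiated power P_net = εσA(T⁴ − T₀⁴) = 0.735×5.670×10⁻⁸×0.128×(1339⁴ − 315.10⁴).
T⁴ − T₀⁴ = 3.21457×10¹² − 9.85811×10⁹ = 3.20471×10¹² K⁴, so P_net = 1.71×10⁴ W.

Net loss ≈ 1.71×10⁴ W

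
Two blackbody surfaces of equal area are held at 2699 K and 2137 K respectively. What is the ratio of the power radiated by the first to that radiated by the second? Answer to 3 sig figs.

With equal areas, P₁/P₂ = (T₁/T₂)⁴ = (2699/2137)⁴ = 2.54.

P₁/P₂ ≈ 2.54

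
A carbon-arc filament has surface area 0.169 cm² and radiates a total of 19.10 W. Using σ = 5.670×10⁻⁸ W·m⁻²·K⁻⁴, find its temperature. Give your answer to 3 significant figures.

T ≈ 2.11×10³ K

Area A = 0.169 cm² = 1.69×10⁻⁵ m².
P = σAT⁴ ⇒ T = (P/(σA))^(1/4) = (19.10/(5.670×10⁻⁸×1.69×10⁻⁵))^(1/4) = 2.11×10³ K.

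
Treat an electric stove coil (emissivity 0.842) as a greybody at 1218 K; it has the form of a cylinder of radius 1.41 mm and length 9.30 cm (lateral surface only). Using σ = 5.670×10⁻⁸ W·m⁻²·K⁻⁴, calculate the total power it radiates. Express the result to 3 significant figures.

P ≈ 86.6 W

Lateral area A = 2πrL = 2π×1.41×10⁻³×0.0930 = 8.23914×10⁻⁴ m².
P = εσAT⁴ = 0.842 × 5.670×10⁻⁸ × 8.23914×10⁻⁴ × (1218)⁴ = 86.6 W.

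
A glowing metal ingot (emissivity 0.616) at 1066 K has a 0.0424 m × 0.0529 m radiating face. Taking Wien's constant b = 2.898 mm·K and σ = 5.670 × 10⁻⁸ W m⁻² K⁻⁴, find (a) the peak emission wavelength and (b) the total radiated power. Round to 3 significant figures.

λ_max ≈ 2.72 μm; P ≈ 101 W

(a) λ_max = b/T = 2.898×10⁻³/1066 = 2.719×10⁻⁶ m = 2.72 μm.
Area A = 0.0424 × 0.0529 = 2.24296×10⁻³ m².
(b) P = εσAT⁴ = 0.616×5.670×10⁻⁸×2.24296×10⁻³×(1066)⁴ = 101 W.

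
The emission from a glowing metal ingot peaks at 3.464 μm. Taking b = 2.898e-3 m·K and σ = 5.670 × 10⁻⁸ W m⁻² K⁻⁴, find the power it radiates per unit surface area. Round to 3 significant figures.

Wien's law: T = b/λ_max = 2.898×10⁻³/3.464×10⁻⁶ = 836.605 K.
Then I = σT⁴ = 5.670×10⁻⁸×(836.605)⁴ = 2.78×10⁴ W/m².

I ≈ 2.78×10⁴ W/m²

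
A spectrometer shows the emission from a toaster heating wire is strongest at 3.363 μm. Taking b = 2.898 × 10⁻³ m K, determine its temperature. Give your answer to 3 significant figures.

T ≈ 862 K

Wien's law gives T = b/λ_max = (2.898×10⁻³ m·K)/(3.363×10⁻⁶ m) = 862 K.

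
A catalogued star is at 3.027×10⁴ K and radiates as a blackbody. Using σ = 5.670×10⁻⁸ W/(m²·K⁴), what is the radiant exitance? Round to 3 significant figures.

I ≈ 4.76×10¹⁰ W/m²

Stefan–Boltzmann: I = σT⁴ = 5.670×10⁻⁸ × (3.027×10⁴)⁴ = 4.76×10¹⁰ W/m².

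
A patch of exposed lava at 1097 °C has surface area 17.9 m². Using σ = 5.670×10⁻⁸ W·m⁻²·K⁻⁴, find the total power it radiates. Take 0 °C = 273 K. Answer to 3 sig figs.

P ≈ 3.58×10⁶ W

T = 1097 °C + 273 = 1370 K.
Area A = 17.9 m².
P = σAT⁴ = 5.670×10⁻⁸ × 17.9 × (1370)⁴ = 3.58×10⁶ W.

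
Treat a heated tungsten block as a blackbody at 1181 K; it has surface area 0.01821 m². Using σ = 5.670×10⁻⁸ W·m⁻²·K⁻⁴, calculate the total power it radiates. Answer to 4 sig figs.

Area A = 0.01821 m².
P = σAT⁴ = 5.670×10⁻⁸ × 0.01821 × (1181)⁴ = 2009 W.

P ≈ 2009 W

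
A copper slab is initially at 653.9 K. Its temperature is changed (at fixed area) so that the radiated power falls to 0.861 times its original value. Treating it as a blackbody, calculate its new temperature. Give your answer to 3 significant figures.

T₂ ≈ 630 K

P ∝ T⁴, so T₂/T₁ = (P₂/P₁)^(1/4) = (0.861)^(1/4) = 0.963276.
T₂ = 653.9 × 0.963276 = 630 K.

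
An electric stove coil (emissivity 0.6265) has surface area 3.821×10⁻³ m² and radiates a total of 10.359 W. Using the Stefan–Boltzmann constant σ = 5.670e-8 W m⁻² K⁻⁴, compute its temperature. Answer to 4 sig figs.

T ≈ 525.6 K

Area A = 3.821×10⁻³ m².
P = εσAT⁴ ⇒ T = (P/(εσA))^(1/4) = (10.359/(0.6265×5.670×10⁻⁸×3.821×10⁻³))^(1/4) = 525.6 K.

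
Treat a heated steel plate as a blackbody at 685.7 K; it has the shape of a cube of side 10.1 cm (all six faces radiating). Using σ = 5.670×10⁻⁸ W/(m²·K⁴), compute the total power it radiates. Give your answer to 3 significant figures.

Area A = 6s² = 6×(0.101 m)² = 0.061206 m².
P = σAT⁴ = 5.670×10⁻⁸ × 0.061206 × (685.7)⁴ = 767 W.

P ≈ 767 W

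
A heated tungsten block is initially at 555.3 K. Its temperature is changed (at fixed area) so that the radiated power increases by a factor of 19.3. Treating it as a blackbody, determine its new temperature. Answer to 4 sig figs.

P ∝ T⁴, so T₂/T₁ = (P₂/P₁)^(1/4) = (19.3)^(1/4) = 2.09599.
T₂ = 555.3 × 2.09599 = 1164 K.

T₂ ≈ 1164 K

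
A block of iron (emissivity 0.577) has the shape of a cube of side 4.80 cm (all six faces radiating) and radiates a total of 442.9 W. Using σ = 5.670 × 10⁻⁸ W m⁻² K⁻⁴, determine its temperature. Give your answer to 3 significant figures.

Area A = 6s² = 6×(0.0480 m)² = 0.013824 m².
P = εσAT⁴ ⇒ T = (P/(εσA))^(1/4) = (442.9/(0.577×5.670×10⁻⁸×0.013824))^(1/4) = 995 K.

T ≈ 995 K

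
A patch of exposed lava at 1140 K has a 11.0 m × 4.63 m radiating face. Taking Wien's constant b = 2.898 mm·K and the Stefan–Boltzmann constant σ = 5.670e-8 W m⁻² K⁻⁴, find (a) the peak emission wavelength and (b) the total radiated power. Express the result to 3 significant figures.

λ_max ≈ 2.54×10³ nm; P ≈ 4.88×10⁶ W

(a) λ_max = b/T = 2.898×10⁻³/1140 = 2.542×10⁻⁶ m = 2.54×10³ nm.
Area A = 11.0 × 4.63 = 50.93 m².
(b) P = σAT⁴ = 5.670×10⁻⁸×50.93×(1140)⁴ = 4.88×10⁶ W.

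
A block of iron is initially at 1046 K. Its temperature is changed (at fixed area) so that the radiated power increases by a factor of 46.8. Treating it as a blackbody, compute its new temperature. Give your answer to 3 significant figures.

T₂ ≈ 2.74×10³ K

P ∝ T⁴, so T₂/T₁ = (P₂/P₁)^(1/4) = (46.8)^(1/4) = 2.61554.
T₂ = 1046 × 2.61554 = 2.74×10³ K.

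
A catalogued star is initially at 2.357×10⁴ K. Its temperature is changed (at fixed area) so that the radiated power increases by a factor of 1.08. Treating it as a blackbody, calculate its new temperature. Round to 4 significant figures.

P ∝ T⁴, so T₂/T₁ = (P₂/P₁)^(1/4) = (1.08)^(1/4) = 1.01943.
T₂ = 2.357×10⁴ × 1.01943 = 2.403×10⁴ K.

T₂ ≈ 2.403×10⁴ K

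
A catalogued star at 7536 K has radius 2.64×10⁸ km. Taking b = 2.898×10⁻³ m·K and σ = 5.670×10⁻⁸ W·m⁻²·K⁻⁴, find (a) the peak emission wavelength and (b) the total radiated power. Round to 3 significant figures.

(a) λ_max = b/T = 2.898×10⁻³/7536 = 3.846×10⁻⁷ m = 385 nm.
Surface area A = 4πR² = 4π(2.64×10¹¹ m)² = 8.75826×10²³ m².
(b) P = σAT⁴ = 5.670×10⁻⁸×8.75826×10²³×(7536)⁴ = 1.60×10³² W.

λ_max ≈ 385 nm; P ≈ 1.60×10³² W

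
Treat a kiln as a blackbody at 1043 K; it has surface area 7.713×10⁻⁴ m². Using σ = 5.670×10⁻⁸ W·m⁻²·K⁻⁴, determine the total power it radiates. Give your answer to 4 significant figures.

Area A = 7.713×10⁻⁴ m².
P = σAT⁴ = 5.670×10⁻⁸ × 7.713×10⁻⁴ × (1043)⁴ = 51.75 W.

P ≈ 51.75 W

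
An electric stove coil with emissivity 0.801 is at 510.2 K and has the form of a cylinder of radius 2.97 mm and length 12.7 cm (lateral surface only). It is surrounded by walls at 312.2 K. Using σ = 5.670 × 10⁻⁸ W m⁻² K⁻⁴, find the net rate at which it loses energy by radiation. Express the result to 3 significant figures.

Lateral area A = 2πrL = 2π×2.97×10⁻³×0.127 = 2.36995×10⁻³ m².
Net radiated power P_net = εσA(T⁴ − T₀⁴) = 0.801×5.670×10⁻⁸×2.36995×10⁻³×(510.2⁴ − 312.2⁴).
T⁴ − T₀⁴ = 6.77582×10¹⁰ − 9.50017×10⁹ = 5.82580×10¹⁰ K⁴, so P_net = 6.27 W.

Net loss ≈ 6.27 W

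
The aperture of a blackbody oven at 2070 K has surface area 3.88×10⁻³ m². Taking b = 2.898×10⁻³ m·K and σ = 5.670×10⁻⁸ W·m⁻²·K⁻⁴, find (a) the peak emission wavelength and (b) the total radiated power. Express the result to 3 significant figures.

(a) λ_max = b/T = 2.898×10⁻³/2070 = 1.400×10⁻⁶ m = 1.40×10³ nm.
Area A = 3.88×10⁻³ m².
(b) P = σAT⁴ = 5.670×10⁻⁸×3.88×10⁻³×(2070)⁴ = 4.04×10³ W.

λ_max ≈ 1.40×10³ nm; P ≈ 4.04×10³ W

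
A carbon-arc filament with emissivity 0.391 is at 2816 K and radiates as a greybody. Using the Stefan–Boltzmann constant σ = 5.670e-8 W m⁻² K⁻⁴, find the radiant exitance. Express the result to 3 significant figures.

Stefan–Boltzmann: I = εσT⁴ = 0.391 × 5.670×10⁻⁸ × (2816)⁴ = 1.39×10⁶ W/m².

I ≈ 1.39×10⁶ W/m²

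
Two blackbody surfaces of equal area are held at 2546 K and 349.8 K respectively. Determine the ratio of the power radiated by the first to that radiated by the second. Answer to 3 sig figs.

With equal areas, P₁/P₂ = (T₁/T₂)⁴ = (2546/349.8)⁴ = 2.81×10³.

P₁/P₂ ≈ 2.81×10³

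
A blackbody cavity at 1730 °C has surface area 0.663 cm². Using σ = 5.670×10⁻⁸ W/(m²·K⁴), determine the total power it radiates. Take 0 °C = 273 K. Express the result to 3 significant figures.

P ≈ 60.5 W

T = 1730 °C + 273 = 2003 K.
Area A = 0.663 cm² = 6.63×10⁻⁵ m².
P = σAT⁴ = 5.670×10⁻⁸ × 6.63×10⁻⁵ × (2003)⁴ = 60.5 W.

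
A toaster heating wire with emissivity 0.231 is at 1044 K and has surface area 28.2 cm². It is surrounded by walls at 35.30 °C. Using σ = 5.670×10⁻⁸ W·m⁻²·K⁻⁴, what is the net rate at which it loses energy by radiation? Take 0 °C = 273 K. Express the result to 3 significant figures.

Surroundings: T = 35.30 °C + 273 = 308.30 K.
Area A = 28.2 cm² = 2.82×10⁻³ m².
Net radiated power P_net = εσA(T⁴ − T₀⁴) = 0.231×5.670×10⁻⁸×2.82×10⁻³×(1044⁴ − 308.30⁴).
T⁴ − T₀⁴ = 1.18796×10¹² − 9.03429×10⁹ = 1.17893×10¹² K⁴, so P_net = 43.5 W.

Net loss ≈ 43.5 W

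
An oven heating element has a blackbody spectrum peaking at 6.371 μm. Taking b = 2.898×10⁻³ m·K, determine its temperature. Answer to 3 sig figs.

T ≈ 455 K

Wien's law gives T = b/λ_max = (2.898×10⁻³ m·K)/(6.371×10⁻⁶ m) = 455 K.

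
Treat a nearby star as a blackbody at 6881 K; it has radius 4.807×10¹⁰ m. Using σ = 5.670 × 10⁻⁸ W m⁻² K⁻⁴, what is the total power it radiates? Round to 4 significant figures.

Surface area A = 4πR² = 4π(4.807×10¹⁰ m)² = 2.90374×10²² m².
P = σAT⁴ = 5.670×10⁻⁸ × 2.90374×10²² × (6881)⁴ = 3.691×10³⁰ W.

P ≈ 3.691×10³⁰ W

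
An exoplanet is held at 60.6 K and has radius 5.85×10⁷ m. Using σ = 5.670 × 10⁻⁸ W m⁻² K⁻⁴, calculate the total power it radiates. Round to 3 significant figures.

Surface area A = 4πR² = 4π(5.85×10⁷ m)² = 4.30053×10¹⁶ m².
P = σAT⁴ = 5.670×10⁻⁸ × 4.30053×10¹⁶ × (60.6)⁴ = 3.29×10¹⁶ W.

P ≈ 3.29×10¹⁶ W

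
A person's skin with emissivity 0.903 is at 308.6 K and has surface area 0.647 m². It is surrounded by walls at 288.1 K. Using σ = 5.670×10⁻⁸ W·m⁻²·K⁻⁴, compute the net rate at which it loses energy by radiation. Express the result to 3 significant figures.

Net loss ≈ 72.2 W

Area A = 0.647 m².
Net radiated power P_net = εσA(T⁴ − T₀⁴) = 0.903×5.670×10⁻⁸×0.647×(308.6⁴ − 288.1⁴).
T⁴ − T₀⁴ = 9.06951×10⁹ − 6.88927×10⁹ = 2.18024×10⁹ K⁴, so P_net = 72.2 W.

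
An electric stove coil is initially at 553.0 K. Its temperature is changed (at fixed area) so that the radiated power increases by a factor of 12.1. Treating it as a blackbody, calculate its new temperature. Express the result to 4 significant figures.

T₂ ≈ 1031 K

P ∝ T⁴, so T₂/T₁ = (P₂/P₁)^(1/4) = (12.1)^(1/4) = 1.86508.
T₂ = 553.0 × 1.86508 = 1031 K.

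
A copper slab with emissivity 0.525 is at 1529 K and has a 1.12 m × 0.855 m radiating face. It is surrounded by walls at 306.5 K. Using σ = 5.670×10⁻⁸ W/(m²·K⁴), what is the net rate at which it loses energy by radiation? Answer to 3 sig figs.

Net loss ≈ 1.56×10⁵ W

Area A = 1.12 × 0.855 = 0.9576 m².
Net radiated power P_net = εσA(T⁴ − T₀⁴) = 0.525×5.670×10⁻⁸×0.9576×(1529⁴ − 306.5⁴).
T⁴ − T₀⁴ = 5.46550×10¹² − 8.82515×10⁹ = 5.45667×10¹² K⁴, so P_net = 1.56×10⁵ W.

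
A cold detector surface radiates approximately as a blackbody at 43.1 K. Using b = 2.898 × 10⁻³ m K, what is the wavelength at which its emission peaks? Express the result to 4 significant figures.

Wien's displacement law: λ_max = b/T = (2.898×10⁻³ m·K)/(43.1 K) = 6.7239×10⁻⁵ m.
That is 67.24 μm, in the infrared range.

λ_max ≈ 67.24 μm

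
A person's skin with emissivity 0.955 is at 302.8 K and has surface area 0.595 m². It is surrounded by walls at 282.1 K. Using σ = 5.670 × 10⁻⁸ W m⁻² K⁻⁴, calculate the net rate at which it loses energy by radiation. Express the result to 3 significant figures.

Area A = 0.595 m².
Net radiated power P_net = εσA(T⁴ − T₀⁴) = 0.955×5.670×10⁻⁸×0.595×(302.8⁴ − 282.1⁴).
T⁴ − T₀⁴ = 8.40666×10⁹ − 6.33304×10⁹ = 2.07362×10⁹ K⁴, so P_net = 66.8 W.

Net loss ≈ 66.8 W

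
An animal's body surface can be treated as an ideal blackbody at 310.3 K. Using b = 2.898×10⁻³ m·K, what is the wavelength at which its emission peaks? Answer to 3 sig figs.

Wien's displacement law: λ_max = b/T = (2.898×10⁻³ m·K)/(310.3 K) = 9.339×10⁻⁶ m.
That is 9.34 μm, in the infrared range.

λ_max ≈ 9.34 μm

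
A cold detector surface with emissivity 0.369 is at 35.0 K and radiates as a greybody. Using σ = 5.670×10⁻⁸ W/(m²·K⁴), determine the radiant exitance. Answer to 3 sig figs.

I ≈ 0.0314 W/m²

Stefan–Boltzmann: I = εσT⁴ = 0.369 × 5.670×10⁻⁸ × (35.0)⁴ = 0.0314 W/m².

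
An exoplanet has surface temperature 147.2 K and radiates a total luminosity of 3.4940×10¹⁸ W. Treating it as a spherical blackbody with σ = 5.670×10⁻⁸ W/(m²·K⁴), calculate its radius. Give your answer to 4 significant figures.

R ≈ 1.022×10⁸ m

L = 4πR²σT⁴ ⇒ R = √(L/(4πσT⁴)).
σT⁴ = 26.6204 W/m², so R = √(3.4940×10¹⁸/(4π×26.6204)) = 1.022×10⁸ m.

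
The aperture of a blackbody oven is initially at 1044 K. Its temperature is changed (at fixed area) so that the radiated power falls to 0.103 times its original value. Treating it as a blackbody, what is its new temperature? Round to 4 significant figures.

T₂ ≈ 591.4 K

P ∝ T⁴, so T₂/T₁ = (P₂/P₁)^(1/4) = (0.103)^(1/4) = 0.566512.
T₂ = 1044 × 0.566512 = 591.4 K.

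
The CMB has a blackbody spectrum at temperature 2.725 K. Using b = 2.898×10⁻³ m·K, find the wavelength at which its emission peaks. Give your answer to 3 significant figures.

Wien's displacement law: λ_max = b/T = (2.898×10⁻³ m·K)/(2.725 K) = 1.063×10⁻³ m.
That is 1.06×10⁻³ m, in the microwave range.

λ_max ≈ 1.06×10⁻³ m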